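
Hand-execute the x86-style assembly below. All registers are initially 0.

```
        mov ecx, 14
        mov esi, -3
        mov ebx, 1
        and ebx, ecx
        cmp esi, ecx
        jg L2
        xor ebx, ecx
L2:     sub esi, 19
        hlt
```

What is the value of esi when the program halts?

-22

after mov ecx, 14: ecx=14
after mov esi, -3: esi=-3
after mov ebx, 1: ebx=1
after and ebx, ecx: ebx=1&14=0
cmp esi, ecx  (cmp -3,14)
jg L2: not taken
after xor ebx, ecx: ebx=0^14=14
after sub esi, 19: esi=(-3)-19=-22
halt.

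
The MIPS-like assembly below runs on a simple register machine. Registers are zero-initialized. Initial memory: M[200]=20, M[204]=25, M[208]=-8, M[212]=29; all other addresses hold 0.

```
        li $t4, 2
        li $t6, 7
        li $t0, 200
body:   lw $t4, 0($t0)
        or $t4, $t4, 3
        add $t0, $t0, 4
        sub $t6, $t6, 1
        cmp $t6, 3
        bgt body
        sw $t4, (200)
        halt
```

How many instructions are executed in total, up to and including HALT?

29

after li $t4, 2: $t4=2
after li $t6, 7: $t6=7
after li $t0, 200: $t0=200
after lw $t4, 0($t0): $t4=M[200]=20
after or $t4, $t4, 3: $t4=20|3=23
after add $t0, $t0, 4: $t0=200+4=204
after sub $t6, $t6, 1: $t6=7-1=6
cmp $t6, 3  (cmp 6,3)
bgt body: taken
after lw $t4, 0($t0): $t4=M[204]=25
after or $t4, $t4, 3: $t4=25|3=27
after add $t0, $t0, 4: $t0=204+4=208
after sub $t6, $t6, 1: $t6=6-1=5
cmp $t6, 3  (cmp 5,3)
bgt body: taken
after lw $t4, 0($t0): $t4=M[208]=-8
after or $t4, $t4, 3: $t4=(-8)|3=-5
after add $t0, $t0, 4: $t0=208+4=212
after sub $t6, $t6, 1: $t6=5-1=4
cmp $t6, 3  (cmp 4,3)
bgt body: taken
after lw $t4, 0($t0): $t4=M[212]=29
after or $t4, $t4, 3: $t4=29|3=31
after add $t0, $t0, 4: $t0=212+4=216
after sub $t6, $t6, 1: $t6=4-1=3
cmp $t6, 3  (cmp 3,3)
bgt body: not taken
sw $t4, (200) → M[200]=31
halt.
Total executed instructions: 29.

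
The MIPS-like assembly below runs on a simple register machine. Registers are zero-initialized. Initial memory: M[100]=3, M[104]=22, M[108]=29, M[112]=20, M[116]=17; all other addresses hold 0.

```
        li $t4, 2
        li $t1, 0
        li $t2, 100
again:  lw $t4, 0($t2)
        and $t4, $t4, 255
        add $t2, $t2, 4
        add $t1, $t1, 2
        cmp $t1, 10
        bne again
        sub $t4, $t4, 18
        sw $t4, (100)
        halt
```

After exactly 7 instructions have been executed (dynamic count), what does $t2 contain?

104

li $t4, 2 → $t4=2
li $t1, 0 → $t1=0
li $t2, 100 → $t2=100
lw $t4, 0($t2) → $t4=M[100]=3
and $t4, $t4, 255 → $t4=3&255=3
add $t2, $t2, 4 → $t2=100+4=104
add $t1, $t1, 2 → $t1=0+2=2
After step 7: $t2 = 104.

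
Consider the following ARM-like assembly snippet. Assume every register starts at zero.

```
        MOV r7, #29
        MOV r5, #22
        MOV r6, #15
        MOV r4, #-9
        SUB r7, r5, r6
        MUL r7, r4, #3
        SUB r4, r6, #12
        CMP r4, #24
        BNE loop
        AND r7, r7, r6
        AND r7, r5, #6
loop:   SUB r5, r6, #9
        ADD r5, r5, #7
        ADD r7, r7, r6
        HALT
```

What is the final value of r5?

r7=29
r5=22
r6=15
r4=-9
r7=22-15=7
r7=(-9)*3=-27
r4=15-12=3
CMP r4, #24  (cmp 3,24)
BNE loop: taken
r5=15-9=6
r5=6+7=13
r7=(-27)+15=-12
halt.

13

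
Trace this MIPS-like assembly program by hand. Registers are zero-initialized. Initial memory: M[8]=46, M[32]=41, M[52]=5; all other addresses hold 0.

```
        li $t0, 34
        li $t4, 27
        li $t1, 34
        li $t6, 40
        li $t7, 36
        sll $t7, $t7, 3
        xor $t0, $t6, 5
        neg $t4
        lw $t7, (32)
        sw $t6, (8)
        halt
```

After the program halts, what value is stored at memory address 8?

40

after li $t0, 34: $t0=34
after li $t4, 27: $t4=27
after li $t1, 34: $t1=34
after li $t6, 40: $t6=40
after li $t7, 36: $t7=36
after sll $t7, $t7, 3: $t7=36<<3=288
after xor $t0, $t6, 5: $t0=40^5=45
after neg $t4: $t4=-(27)=-27
after lw $t7, (32): $t7=M[32]=41
sw $t6, (8) → M[8]=40
halt.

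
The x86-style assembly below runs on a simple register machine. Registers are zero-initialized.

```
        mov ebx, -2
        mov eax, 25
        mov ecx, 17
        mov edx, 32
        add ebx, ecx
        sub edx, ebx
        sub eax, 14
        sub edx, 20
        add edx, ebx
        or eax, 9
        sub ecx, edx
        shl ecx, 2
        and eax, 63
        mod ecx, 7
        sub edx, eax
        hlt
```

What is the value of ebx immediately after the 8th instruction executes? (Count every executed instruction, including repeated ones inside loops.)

ebx=-2
eax=25
ecx=17
edx=32
ebx=(-2)+17=15
edx=32-15=17
eax=25-14=11
edx=17-20=-3
After step 8: ebx = 15.

15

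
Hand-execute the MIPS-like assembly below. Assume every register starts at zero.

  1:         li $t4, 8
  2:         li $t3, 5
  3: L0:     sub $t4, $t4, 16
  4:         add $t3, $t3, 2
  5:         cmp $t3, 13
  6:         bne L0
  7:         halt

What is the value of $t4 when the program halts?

li $t4, 8 → $t4=8
li $t3, 5 → $t3=5
sub $t4, $t4, 16 → $t4=8-16=-8
add $t3, $t3, 2 → $t3=5+2=7
cmp $t3, 13  (cmp 7,13)
bne L0: taken
sub $t4, $t4, 16 → $t4=(-8)-16=-24
add $t3, $t3, 2 → $t3=7+2=9
cmp $t3, 13  (cmp 9,13)
bne L0: taken
sub $t4, $t4, 16 → $t4=(-24)-16=-40
add $t3, $t3, 2 → $t3=9+2=11
cmp $t3, 13  (cmp 11,13)
bne L0: taken
sub $t4, $t4, 16 → $t4=(-40)-16=-56
add $t3, $t3, 2 → $t3=11+2=13
cmp $t3, 13  (cmp 13,13)
bne L0: not taken
halt.

-56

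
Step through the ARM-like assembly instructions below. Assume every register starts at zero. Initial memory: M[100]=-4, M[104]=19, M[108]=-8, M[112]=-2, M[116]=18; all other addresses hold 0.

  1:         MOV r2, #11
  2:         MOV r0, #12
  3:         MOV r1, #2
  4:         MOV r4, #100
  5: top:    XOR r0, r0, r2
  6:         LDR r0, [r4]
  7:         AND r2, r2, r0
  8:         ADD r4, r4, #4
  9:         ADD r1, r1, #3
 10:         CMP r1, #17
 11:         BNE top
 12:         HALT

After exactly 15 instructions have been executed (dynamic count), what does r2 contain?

0

after MOV r2, #11: r2=11
after MOV r0, #12: r0=12
after MOV r1, #2: r1=2
after MOV r4, #100: r4=100
after XOR r0, r0, r2: r0=12^11=7
after LDR r0, [r4]: r0=M[100]=-4
after AND r2, r2, r0: r2=11&(-4)=8
after ADD r4, r4, #4: r4=100+4=104
after ADD r1, r1, #3: r1=2+3=5
CMP r1, #17  (cmp 5,17)
BNE top: taken
after XOR r0, r0, r2: r0=(-4)^8=-12
after LDR r0, [r4]: r0=M[104]=19
after AND r2, r2, r0: r2=8&19=0
after ADD r4, r4, #4: r4=104+4=108
After step 15: r2 = 0.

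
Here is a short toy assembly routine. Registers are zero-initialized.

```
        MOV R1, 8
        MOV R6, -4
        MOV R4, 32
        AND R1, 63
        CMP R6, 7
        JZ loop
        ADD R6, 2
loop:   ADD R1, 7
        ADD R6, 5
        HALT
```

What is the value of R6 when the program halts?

MOV R1, 8 → R1=8
MOV R6, -4 → R6=-4
MOV R4, 32 → R4=32
AND R1, 63 → R1=8&63=8
CMP R6, 7  (cmp -4,7)
JZ loop: not taken
ADD R6, 2 → R6=(-4)+2=-2
ADD R1, 7 → R1=8+7=15
ADD R6, 5 → R6=(-2)+5=3
halt.

3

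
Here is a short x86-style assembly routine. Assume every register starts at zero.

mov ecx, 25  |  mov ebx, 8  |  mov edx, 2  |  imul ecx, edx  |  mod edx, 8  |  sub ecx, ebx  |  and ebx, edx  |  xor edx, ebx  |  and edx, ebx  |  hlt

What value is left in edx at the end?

0

ecx=25
ebx=8
edx=2
ecx=25*2=50
edx=2%8=2
ecx=50-8=42
ebx=8&2=0
edx=2^0=2
edx=2&0=0
halt.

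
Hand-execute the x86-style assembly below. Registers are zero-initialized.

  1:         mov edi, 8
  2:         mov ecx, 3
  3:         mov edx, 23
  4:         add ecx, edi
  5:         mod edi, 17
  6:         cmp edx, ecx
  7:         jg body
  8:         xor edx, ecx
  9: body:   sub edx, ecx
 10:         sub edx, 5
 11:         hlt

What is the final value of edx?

after mov edi, 8: edi=8
after mov ecx, 3: ecx=3
after mov edx, 23: edx=23
after add ecx, edi: ecx=3+8=11
after mod edi, 17: edi=8%17=8
cmp edx, ecx  (cmp 23,11)
jg body: taken
after sub edx, ecx: edx=23-11=12
after sub edx, 5: edx=12-5=7
halt.

7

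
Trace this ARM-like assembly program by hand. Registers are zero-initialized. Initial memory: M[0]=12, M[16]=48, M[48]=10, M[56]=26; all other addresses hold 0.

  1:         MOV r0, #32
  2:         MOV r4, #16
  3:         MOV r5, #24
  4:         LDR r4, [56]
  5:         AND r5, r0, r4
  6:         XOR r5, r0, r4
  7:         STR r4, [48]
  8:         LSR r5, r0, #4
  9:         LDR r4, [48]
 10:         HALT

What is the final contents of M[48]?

26

after MOV r0, #32: r0=32
after MOV r4, #16: r4=16
after MOV r5, #24: r5=24
after LDR r4, [56]: r4=M[56]=26
after AND r5, r0, r4: r5=32&26=0
after XOR r5, r0, r4: r5=32^26=58
STR r4, [48] → M[48]=26
after LSR r5, r0, #4: r5=32>>4=2
after LDR r4, [48]: r4=M[48]=26
halt.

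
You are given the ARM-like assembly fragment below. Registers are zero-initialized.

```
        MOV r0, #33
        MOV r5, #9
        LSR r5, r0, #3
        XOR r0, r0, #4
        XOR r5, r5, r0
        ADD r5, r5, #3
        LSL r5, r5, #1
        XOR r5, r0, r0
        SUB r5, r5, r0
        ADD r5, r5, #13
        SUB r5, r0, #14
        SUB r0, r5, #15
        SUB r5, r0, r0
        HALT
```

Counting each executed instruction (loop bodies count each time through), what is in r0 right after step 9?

MOV r0, #33 → r0=33
MOV r5, #9 → r5=9
LSR r5, r0, #3 → r5=33>>3=4
XOR r0, r0, #4 → r0=33^4=37
XOR r5, r5, r0 → r5=4^37=33
ADD r5, r5, #3 → r5=33+3=36
LSL r5, r5, #1 → r5=36<<1=72
XOR r5, r0, r0 → r5=37^37=0
SUB r5, r5, r0 → r5=0-37=-37
After step 9: r0 = 37.

37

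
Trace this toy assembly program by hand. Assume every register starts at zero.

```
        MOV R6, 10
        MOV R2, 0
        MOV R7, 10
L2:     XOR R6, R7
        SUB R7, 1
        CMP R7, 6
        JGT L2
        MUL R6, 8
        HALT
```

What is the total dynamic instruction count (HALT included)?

21

R6=10
R2=0
R7=10
R6=10^10=0
R7=10-1=9
CMP R7, 6  (cmp 9,6)
JGT L2: taken
R6=0^9=9
R7=9-1=8
CMP R7, 6  (cmp 8,6)
JGT L2: taken
R6=9^8=1
R7=8-1=7
CMP R7, 6  (cmp 7,6)
JGT L2: taken
R6=1^7=6
R7=7-1=6
CMP R7, 6  (cmp 6,6)
JGT L2: not taken
R6=6*8=48
halt.
Total executed instructions: 21.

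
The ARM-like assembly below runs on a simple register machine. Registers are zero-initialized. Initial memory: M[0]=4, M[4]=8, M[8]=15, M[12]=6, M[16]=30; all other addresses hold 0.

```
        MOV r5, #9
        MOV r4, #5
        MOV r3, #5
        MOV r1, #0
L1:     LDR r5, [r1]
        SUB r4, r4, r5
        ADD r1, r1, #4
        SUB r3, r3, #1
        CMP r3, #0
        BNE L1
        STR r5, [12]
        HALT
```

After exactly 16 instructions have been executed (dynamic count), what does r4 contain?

-7

MOV r5, #9 → r5=9
MOV r4, #5 → r4=5
MOV r3, #5 → r3=5
MOV r1, #0 → r1=0
LDR r5, [r1] → r5=M[0]=4
SUB r4, r4, r5 → r4=5-4=1
ADD r1, r1, #4 → r1=0+4=4
SUB r3, r3, #1 → r3=5-1=4
CMP r3, #0  (cmp 4,0)
BNE L1: taken
LDR r5, [r1] → r5=M[4]=8
SUB r4, r4, r5 → r4=1-8=-7
ADD r1, r1, #4 → r1=4+4=8
SUB r3, r3, #1 → r3=4-1=3
CMP r3, #0  (cmp 3,0)
BNE L1: taken
After step 16: r4 = -7.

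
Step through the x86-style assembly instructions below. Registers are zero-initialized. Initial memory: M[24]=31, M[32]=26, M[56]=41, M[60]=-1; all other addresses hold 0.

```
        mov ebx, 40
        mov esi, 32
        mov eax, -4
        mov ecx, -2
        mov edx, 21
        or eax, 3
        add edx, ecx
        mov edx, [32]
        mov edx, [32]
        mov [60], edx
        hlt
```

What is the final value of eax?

-1

mov ebx, 40 → ebx=40
mov esi, 32 → esi=32
mov eax, -4 → eax=-4
mov ecx, -2 → ecx=-2
mov edx, 21 → edx=21
or eax, 3 → eax=(-4)|3=-1
add edx, ecx → edx=21+(-2)=19
mov edx, [32] → edx=M[32]=26
mov edx, [32] → edx=M[32]=26
mov [60], edx → M[60]=26
halt.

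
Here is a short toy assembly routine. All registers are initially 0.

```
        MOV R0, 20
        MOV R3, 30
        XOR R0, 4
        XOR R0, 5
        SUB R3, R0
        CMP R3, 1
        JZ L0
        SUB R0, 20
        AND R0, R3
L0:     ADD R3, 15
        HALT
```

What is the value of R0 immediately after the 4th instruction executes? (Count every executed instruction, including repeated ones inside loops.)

21

R0=20
R3=30
R0=20^4=16
R0=16^5=21
After step 4: R0 = 21.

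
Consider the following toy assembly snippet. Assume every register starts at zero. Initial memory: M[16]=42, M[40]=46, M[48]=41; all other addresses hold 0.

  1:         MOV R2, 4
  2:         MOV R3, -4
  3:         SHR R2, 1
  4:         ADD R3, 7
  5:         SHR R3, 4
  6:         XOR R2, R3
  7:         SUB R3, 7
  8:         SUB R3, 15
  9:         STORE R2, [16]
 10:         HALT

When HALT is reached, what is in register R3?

-22

after MOV R2, 4: R2=4
after MOV R3, -4: R3=-4
after SHR R2, 1: R2=4>>1=2
after ADD R3, 7: R3=(-4)+7=3
after SHR R3, 4: R3=3>>4=0
after XOR R2, R3: R2=2^0=2
after SUB R3, 7: R3=0-7=-7
after SUB R3, 15: R3=(-7)-15=-22
STORE R2, [16] → M[16]=2
halt.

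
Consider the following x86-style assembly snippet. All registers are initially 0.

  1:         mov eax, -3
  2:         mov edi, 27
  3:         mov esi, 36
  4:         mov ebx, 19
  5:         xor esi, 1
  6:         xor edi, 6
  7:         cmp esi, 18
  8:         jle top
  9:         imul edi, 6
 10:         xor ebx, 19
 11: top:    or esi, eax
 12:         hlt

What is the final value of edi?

174

eax=-3
edi=27
esi=36
ebx=19
esi=36^1=37
edi=27^6=29
cmp esi, 18  (cmp 37,18)
jle top: not taken
edi=29*6=174
ebx=19^19=0
esi=37|(-3)=-3
halt.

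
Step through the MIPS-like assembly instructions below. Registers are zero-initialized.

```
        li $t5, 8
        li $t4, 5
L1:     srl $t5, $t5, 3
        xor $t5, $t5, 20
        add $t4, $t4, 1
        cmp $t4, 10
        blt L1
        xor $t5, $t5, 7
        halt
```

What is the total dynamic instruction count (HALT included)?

after li $t5, 8: $t5=8
after li $t4, 5: $t4=5
after srl $t5, $t5, 3: $t5=8>>3=1
after xor $t5, $t5, 20: $t5=1^20=21
after add $t4, $t4, 1: $t4=5+1=6
cmp $t4, 10  (cmp 6,10)
blt L1: taken
after srl $t5, $t5, 3: $t5=21>>3=2
after xor $t5, $t5, 20: $t5=2^20=22
after add $t4, $t4, 1: $t4=6+1=7
cmp $t4, 10  (cmp 7,10)
blt L1: taken
after srl $t5, $t5, 3: $t5=22>>3=2
after xor $t5, $t5, 20: $t5=2^20=22
after add $t4, $t4, 1: $t4=7+1=8
cmp $t4, 10  (cmp 8,10)
blt L1: taken
after srl $t5, $t5, 3: $t5=22>>3=2
after xor $t5, $t5, 20: $t5=2^20=22
after add $t4, $t4, 1: $t4=8+1=9
cmp $t4, 10  (cmp 9,10)
blt L1: taken
after srl $t5, $t5, 3: $t5=22>>3=2
after xor $t5, $t5, 20: $t5=2^20=22
after add $t4, $t4, 1: $t4=9+1=10
cmp $t4, 10  (cmp 10,10)
blt L1: not taken
after xor $t5, $t5, 7: $t5=22^7=17
halt.
Total executed instructions: 29.

29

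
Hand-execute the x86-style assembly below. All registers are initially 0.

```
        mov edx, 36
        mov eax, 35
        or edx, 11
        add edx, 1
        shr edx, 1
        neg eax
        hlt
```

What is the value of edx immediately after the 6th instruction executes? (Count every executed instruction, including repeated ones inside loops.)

after mov edx, 36: edx=36
after mov eax, 35: eax=35
after or edx, 11: edx=36|11=47
after add edx, 1: edx=47+1=48
after shr edx, 1: edx=48>>1=24
after neg eax: eax=-(35)=-35
After step 6: edx = 24.

24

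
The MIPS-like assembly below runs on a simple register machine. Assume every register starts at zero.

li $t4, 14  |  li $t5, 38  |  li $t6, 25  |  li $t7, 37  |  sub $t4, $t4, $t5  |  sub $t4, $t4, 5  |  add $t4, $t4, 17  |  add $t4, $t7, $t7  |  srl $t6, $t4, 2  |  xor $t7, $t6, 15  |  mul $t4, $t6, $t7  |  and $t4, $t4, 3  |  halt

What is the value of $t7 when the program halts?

29

$t4=14
$t5=38
$t6=25
$t7=37
$t4=14-38=-24
$t4=(-24)-5=-29
$t4=(-29)+17=-12
$t4=37+37=74
$t6=74>>2=18
$t7=18^15=29
$t4=18*29=522
$t4=522&3=2
halt.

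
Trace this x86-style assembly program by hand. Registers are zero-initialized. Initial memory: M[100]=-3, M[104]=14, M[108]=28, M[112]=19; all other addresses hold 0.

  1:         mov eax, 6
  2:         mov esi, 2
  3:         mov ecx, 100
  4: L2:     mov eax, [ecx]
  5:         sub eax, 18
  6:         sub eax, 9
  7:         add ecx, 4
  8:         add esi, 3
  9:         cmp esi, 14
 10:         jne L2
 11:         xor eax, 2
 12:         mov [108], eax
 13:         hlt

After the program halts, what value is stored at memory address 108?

-6

eax=6
esi=2
ecx=100
eax=M[100]=-3
eax=(-3)-18=-21
eax=(-21)-9=-30
ecx=100+4=104
esi=2+3=5
cmp esi, 14  (cmp 5,14)
jne L2: taken
eax=M[104]=14
eax=14-18=-4
eax=(-4)-9=-13
ecx=104+4=108
esi=5+3=8
cmp esi, 14  (cmp 8,14)
jne L2: taken
eax=M[108]=28
eax=28-18=10
eax=10-9=1
ecx=108+4=112
esi=8+3=11
cmp esi, 14  (cmp 11,14)
jne L2: taken
eax=M[112]=19
eax=19-18=1
eax=1-9=-8
ecx=112+4=116
esi=11+3=14
cmp esi, 14  (cmp 14,14)
jne L2: not taken
eax=(-8)^2=-6
mov [108], eax → M[108]=-6
halt.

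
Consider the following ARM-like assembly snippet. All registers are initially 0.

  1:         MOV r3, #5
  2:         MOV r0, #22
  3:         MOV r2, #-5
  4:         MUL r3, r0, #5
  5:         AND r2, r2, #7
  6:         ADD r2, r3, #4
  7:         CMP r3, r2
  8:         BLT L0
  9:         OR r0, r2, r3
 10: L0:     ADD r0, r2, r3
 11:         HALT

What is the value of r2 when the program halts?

114

MOV r3, #5 → r3=5
MOV r0, #22 → r0=22
MOV r2, #-5 → r2=-5
MUL r3, r0, #5 → r3=22*5=110
AND r2, r2, #7 → r2=(-5)&7=3
ADD r2, r3, #4 → r2=110+4=114
CMP r3, r2  (cmp 110,114)
BLT L0: taken
ADD r0, r2, r3 → r0=114+110=224
halt.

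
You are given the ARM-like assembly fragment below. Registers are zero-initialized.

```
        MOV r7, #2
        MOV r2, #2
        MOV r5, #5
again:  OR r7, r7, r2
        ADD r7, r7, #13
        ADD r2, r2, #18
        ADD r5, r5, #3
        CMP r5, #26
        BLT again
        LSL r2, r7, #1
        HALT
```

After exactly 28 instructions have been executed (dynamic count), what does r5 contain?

17

r7=2
r2=2
r5=5
r7=2|2=2
r7=2+13=15
r2=2+18=20
r5=5+3=8
CMP r5, #26  (cmp 8,26)
BLT again: taken
r7=15|20=31
r7=31+13=44
r2=20+18=38
r5=8+3=11
CMP r5, #26  (cmp 11,26)
BLT again: taken
r7=44|38=46
r7=46+13=59
r2=38+18=56
r5=11+3=14
CMP r5, #26  (cmp 14,26)
BLT again: taken
r7=59|56=59
r7=59+13=72
r2=56+18=74
r5=14+3=17
CMP r5, #26  (cmp 17,26)
BLT again: taken
r7=72|74=74
After step 28: r5 = 17.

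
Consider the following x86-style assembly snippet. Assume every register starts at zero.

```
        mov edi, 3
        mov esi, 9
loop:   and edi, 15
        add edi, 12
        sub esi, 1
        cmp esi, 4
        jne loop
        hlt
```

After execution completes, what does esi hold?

4

mov edi, 3 → edi=3
mov esi, 9 → esi=9
and edi, 15 → edi=3&15=3
add edi, 12 → edi=3+12=15
sub esi, 1 → esi=9-1=8
cmp esi, 4  (cmp 8,4)
jne loop: taken
and edi, 15 → edi=15&15=15
add edi, 12 → edi=15+12=27
sub esi, 1 → esi=8-1=7
cmp esi, 4  (cmp 7,4)
jne loop: taken
and edi, 15 → edi=27&15=11
add edi, 12 → edi=11+12=23
sub esi, 1 → esi=7-1=6
cmp esi, 4  (cmp 6,4)
jne loop: taken
and edi, 15 → edi=23&15=7
add edi, 12 → edi=7+12=19
sub esi, 1 → esi=6-1=5
cmp esi, 4  (cmp 5,4)
jne loop: taken
and edi, 15 → edi=19&15=3
add edi, 12 → edi=3+12=15
sub esi, 1 → esi=5-1=4
cmp esi, 4  (cmp 4,4)
jne loop: not taken
halt.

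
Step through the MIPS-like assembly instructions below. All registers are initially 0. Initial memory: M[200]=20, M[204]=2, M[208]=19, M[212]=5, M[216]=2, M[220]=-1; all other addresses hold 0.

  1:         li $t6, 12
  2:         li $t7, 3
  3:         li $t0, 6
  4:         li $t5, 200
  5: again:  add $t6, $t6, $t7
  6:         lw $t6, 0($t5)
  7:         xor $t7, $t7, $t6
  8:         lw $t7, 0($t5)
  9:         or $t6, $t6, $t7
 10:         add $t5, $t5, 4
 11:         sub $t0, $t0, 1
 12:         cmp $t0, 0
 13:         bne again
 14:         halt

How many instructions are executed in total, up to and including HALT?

59

after li $t6, 12: $t6=12
after li $t7, 3: $t7=3
after li $t0, 6: $t0=6
after li $t5, 200: $t5=200
after add $t6, $t6, $t7: $t6=12+3=15
after lw $t6, 0($t5): $t6=M[200]=20
after xor $t7, $t7, $t6: $t7=3^20=23
after lw $t7, 0($t5): $t7=M[200]=20
after or $t6, $t6, $t7: $t6=20|20=20
after add $t5, $t5, 4: $t5=200+4=204
after sub $t0, $t0, 1: $t0=6-1=5
cmp $t0, 0  (cmp 5,0)
bne again: taken
after add $t6, $t6, $t7: $t6=20+20=40
after lw $t6, 0($t5): $t6=M[204]=2
after xor $t7, $t7, $t6: $t7=20^2=22
after lw $t7, 0($t5): $t7=M[204]=2
after or $t6, $t6, $t7: $t6=2|2=2
after add $t5, $t5, 4: $t5=204+4=208
after sub $t0, $t0, 1: $t0=5-1=4
cmp $t0, 0  (cmp 4,0)
bne again: taken
after add $t6, $t6, $t7: $t6=2+2=4
after lw $t6, 0($t5): $t6=M[208]=19
after xor $t7, $t7, $t6: $t7=2^19=17
after lw $t7, 0($t5): $t7=M[208]=19
after or $t6, $t6, $t7: $t6=19|19=19
after add $t5, $t5, 4: $t5=208+4=212
after sub $t0, $t0, 1: $t0=4-1=3
cmp $t0, 0  (cmp 3,0)
bne again: taken
after add $t6, $t6, $t7: $t6=19+19=38
after lw $t6, 0($t5): $t6=M[212]=5
after xor $t7, $t7, $t6: $t7=19^5=22
after lw $t7, 0($t5): $t7=M[212]=5
after or $t6, $t6, $t7: $t6=5|5=5
after add $t5, $t5, 4: $t5=212+4=216
after sub $t0, $t0, 1: $t0=3-1=2
cmp $t0, 0  (cmp 2,0)
bne again: taken
after add $t6, $t6, $t7: $t6=5+5=10
after lw $t6, 0($t5): $t6=M[216]=2
after xor $t7, $t7, $t6: $t7=5^2=7
after lw $t7, 0($t5): $t7=M[216]=2
after or $t6, $t6, $t7: $t6=2|2=2
after add $t5, $t5, 4: $t5=216+4=220
after sub $t0, $t0, 1: $t0=2-1=1
cmp $t0, 0  (cmp 1,0)
bne again: taken
after add $t6, $t6, $t7: $t6=2+2=4
after lw $t6, 0($t5): $t6=M[220]=-1
after xor $t7, $t7, $t6: $t7=2^(-1)=-3
after lw $t7, 0($t5): $t7=M[220]=-1
after or $t6, $t6, $t7: $t6=(-1)|(-1)=-1
after add $t5, $t5, 4: $t5=220+4=224
after sub $t0, $t0, 1: $t0=1-1=0
cmp $t0, 0  (cmp 0,0)
bne again: not taken
halt.
Total executed instructions: 59.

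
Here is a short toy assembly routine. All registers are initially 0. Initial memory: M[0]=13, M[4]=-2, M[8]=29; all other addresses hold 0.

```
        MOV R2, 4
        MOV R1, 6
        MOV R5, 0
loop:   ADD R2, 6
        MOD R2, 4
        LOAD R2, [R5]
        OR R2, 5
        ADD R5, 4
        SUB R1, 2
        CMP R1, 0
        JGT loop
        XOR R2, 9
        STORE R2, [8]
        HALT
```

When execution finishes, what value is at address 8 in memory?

R2=4
R1=6
R5=0
R2=4+6=10
R2=10%4=2
R2=M[0]=13
R2=13|5=13
R5=0+4=4
R1=6-2=4
CMP R1, 0  (cmp 4,0)
JGT loop: taken
R2=13+6=19
R2=19%4=3
R2=M[4]=-2
R2=(-2)|5=-1
R5=4+4=8
R1=4-2=2
CMP R1, 0  (cmp 2,0)
JGT loop: taken
R2=(-1)+6=5
R2=5%4=1
R2=M[8]=29
R2=29|5=29
R5=8+4=12
R1=2-2=0
CMP R1, 0  (cmp 0,0)
JGT loop: not taken
R2=29^9=20
STORE R2, [8] → M[8]=20
halt.

20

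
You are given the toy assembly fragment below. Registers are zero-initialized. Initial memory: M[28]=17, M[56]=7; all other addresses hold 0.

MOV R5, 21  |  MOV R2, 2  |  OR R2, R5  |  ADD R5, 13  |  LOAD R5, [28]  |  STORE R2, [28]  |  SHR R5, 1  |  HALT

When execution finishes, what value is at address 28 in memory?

23

MOV R5, 21 → R5=21
MOV R2, 2 → R2=2
OR R2, R5 → R2=2|21=23
ADD R5, 13 → R5=21+13=34
LOAD R5, [28] → R5=M[28]=17
STORE R2, [28] → M[28]=23
SHR R5, 1 → R5=17>>1=8
halt.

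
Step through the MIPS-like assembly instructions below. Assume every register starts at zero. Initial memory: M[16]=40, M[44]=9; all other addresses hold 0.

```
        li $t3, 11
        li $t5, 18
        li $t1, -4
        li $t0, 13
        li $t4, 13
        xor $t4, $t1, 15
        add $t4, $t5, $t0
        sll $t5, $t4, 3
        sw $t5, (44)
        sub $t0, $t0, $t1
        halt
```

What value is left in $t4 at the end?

li $t3, 11 → $t3=11
li $t5, 18 → $t5=18
li $t1, -4 → $t1=-4
li $t0, 13 → $t0=13
li $t4, 13 → $t4=13
xor $t4, $t1, 15 → $t4=(-4)^15=-13
add $t4, $t5, $t0 → $t4=18+13=31
sll $t5, $t4, 3 → $t5=31<<3=248
sw $t5, (44) → M[44]=248
sub $t0, $t0, $t1 → $t0=13-(-4)=17
halt.

31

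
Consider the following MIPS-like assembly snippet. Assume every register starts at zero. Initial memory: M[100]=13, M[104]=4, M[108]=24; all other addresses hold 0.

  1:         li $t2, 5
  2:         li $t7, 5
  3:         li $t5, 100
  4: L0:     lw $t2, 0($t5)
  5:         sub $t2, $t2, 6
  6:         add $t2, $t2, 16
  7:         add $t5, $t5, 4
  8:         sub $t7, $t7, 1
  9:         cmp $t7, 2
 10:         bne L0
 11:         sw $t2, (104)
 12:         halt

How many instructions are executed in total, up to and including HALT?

26

$t2=5
$t7=5
$t5=100
$t2=M[100]=13
$t2=13-6=7
$t2=7+16=23
$t5=100+4=104
$t7=5-1=4
cmp $t7, 2  (cmp 4,2)
bne L0: taken
$t2=M[104]=4
$t2=4-6=-2
$t2=(-2)+16=14
$t5=104+4=108
$t7=4-1=3
cmp $t7, 2  (cmp 3,2)
bne L0: taken
$t2=M[108]=24
$t2=24-6=18
$t2=18+16=34
$t5=108+4=112
$t7=3-1=2
cmp $t7, 2  (cmp 2,2)
bne L0: not taken
sw $t2, (104) → M[104]=34
halt.
Total executed instructions: 26.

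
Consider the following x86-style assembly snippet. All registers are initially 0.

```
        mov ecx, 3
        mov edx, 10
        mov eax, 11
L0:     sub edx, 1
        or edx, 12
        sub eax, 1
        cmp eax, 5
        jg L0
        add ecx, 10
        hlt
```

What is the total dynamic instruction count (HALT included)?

35

mov ecx, 3 → ecx=3
mov edx, 10 → edx=10
mov eax, 11 → eax=11
sub edx, 1 → edx=10-1=9
or edx, 12 → edx=9|12=13
sub eax, 1 → eax=11-1=10
cmp eax, 5  (cmp 10,5)
jg L0: taken
sub edx, 1 → edx=13-1=12
or edx, 12 → edx=12|12=12
sub eax, 1 → eax=10-1=9
cmp eax, 5  (cmp 9,5)
jg L0: taken
sub edx, 1 → edx=12-1=11
or edx, 12 → edx=11|12=15
sub eax, 1 → eax=9-1=8
cmp eax, 5  (cmp 8,5)
jg L0: taken
sub edx, 1 → edx=15-1=14
or edx, 12 → edx=14|12=14
sub eax, 1 → eax=8-1=7
cmp eax, 5  (cmp 7,5)
jg L0: taken
sub edx, 1 → edx=14-1=13
or edx, 12 → edx=13|12=13
sub eax, 1 → eax=7-1=6
cmp eax, 5  (cmp 6,5)
jg L0: taken
sub edx, 1 → edx=13-1=12
or edx, 12 → edx=12|12=12
sub eax, 1 → eax=6-1=5
cmp eax, 5  (cmp 5,5)
jg L0: not taken
add ecx, 10 → ecx=3+10=13
halt.
Total executed instructions: 35.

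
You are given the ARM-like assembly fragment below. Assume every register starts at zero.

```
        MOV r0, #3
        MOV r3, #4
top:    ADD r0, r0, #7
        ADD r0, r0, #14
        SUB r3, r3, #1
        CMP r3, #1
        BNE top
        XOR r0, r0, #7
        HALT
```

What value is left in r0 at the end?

69

after MOV r0, #3: r0=3
after MOV r3, #4: r3=4
after ADD r0, r0, #7: r0=3+7=10
after ADD r0, r0, #14: r0=10+14=24
after SUB r3, r3, #1: r3=4-1=3
CMP r3, #1  (cmp 3,1)
BNE top: taken
after ADD r0, r0, #7: r0=24+7=31
after ADD r0, r0, #14: r0=31+14=45
after SUB r3, r3, #1: r3=3-1=2
CMP r3, #1  (cmp 2,1)
BNE top: taken
after ADD r0, r0, #7: r0=45+7=52
after ADD r0, r0, #14: r0=52+14=66
after SUB r3, r3, #1: r3=2-1=1
CMP r3, #1  (cmp 1,1)
BNE top: not taken
after XOR r0, r0, #7: r0=66^7=69
halt.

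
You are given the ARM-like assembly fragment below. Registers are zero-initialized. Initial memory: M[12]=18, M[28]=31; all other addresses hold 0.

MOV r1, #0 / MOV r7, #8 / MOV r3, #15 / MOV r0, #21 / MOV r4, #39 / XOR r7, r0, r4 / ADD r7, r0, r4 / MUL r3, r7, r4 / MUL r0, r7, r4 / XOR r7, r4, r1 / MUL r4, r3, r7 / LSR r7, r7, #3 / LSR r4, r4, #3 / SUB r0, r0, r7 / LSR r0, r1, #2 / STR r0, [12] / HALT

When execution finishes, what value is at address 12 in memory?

0

after MOV r1, #0: r1=0
after MOV r7, #8: r7=8
after MOV r3, #15: r3=15
after MOV r0, #21: r0=21
after MOV r4, #39: r4=39
after XOR r7, r0, r4: r7=21^39=50
after ADD r7, r0, r4: r7=21+39=60
after MUL r3, r7, r4: r3=60*39=2340
after MUL r0, r7, r4: r0=60*39=2340
after XOR r7, r4, r1: r7=39^0=39
after MUL r4, r3, r7: r4=2340*39=91260
after LSR r7, r7, #3: r7=39>>3=4
after LSR r4, r4, #3: r4=91260>>3=11407
after SUB r0, r0, r7: r0=2340-4=2336
after LSR r0, r1, #2: r0=0>>2=0
STR r0, [12] → M[12]=0
halt.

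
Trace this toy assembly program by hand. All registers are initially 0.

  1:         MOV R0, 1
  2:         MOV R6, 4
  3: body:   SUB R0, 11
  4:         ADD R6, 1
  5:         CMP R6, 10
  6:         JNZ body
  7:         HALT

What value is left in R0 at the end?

-65

R0=1
R6=4
R0=1-11=-10
R6=4+1=5
CMP R6, 10  (cmp 5,10)
JNZ body: taken
R0=(-10)-11=-21
R6=5+1=6
CMP R6, 10  (cmp 6,10)
JNZ body: taken
R0=(-21)-11=-32
R6=6+1=7
CMP R6, 10  (cmp 7,10)
JNZ body: taken
R0=(-32)-11=-43
R6=7+1=8
CMP R6, 10  (cmp 8,10)
JNZ body: taken
R0=(-43)-11=-54
R6=8+1=9
CMP R6, 10  (cmp 9,10)
JNZ body: taken
R0=(-54)-11=-65
R6=9+1=10
CMP R6, 10  (cmp 10,10)
JNZ body: not taken
halt.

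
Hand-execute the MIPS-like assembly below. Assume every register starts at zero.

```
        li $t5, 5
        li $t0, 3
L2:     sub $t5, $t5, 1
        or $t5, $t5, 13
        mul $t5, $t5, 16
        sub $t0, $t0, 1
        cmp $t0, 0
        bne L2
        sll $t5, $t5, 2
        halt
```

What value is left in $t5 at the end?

211904

after li $t5, 5: $t5=5
after li $t0, 3: $t0=3
after sub $t5, $t5, 1: $t5=5-1=4
after or $t5, $t5, 13: $t5=4|13=13
after mul $t5, $t5, 16: $t5=13*16=208
after sub $t0, $t0, 1: $t0=3-1=2
cmp $t0, 0  (cmp 2,0)
bne L2: taken
after sub $t5, $t5, 1: $t5=208-1=207
after or $t5, $t5, 13: $t5=207|13=207
after mul $t5, $t5, 16: $t5=207*16=3312
after sub $t0, $t0, 1: $t0=2-1=1
cmp $t0, 0  (cmp 1,0)
bne L2: taken
after sub $t5, $t5, 1: $t5=3312-1=3311
after or $t5, $t5, 13: $t5=3311|13=3311
after mul $t5, $t5, 16: $t5=3311*16=52976
after sub $t0, $t0, 1: $t0=1-1=0
cmp $t0, 0  (cmp 0,0)
bne L2: not taken
after sll $t5, $t5, 2: $t5=52976<<2=211904
halt.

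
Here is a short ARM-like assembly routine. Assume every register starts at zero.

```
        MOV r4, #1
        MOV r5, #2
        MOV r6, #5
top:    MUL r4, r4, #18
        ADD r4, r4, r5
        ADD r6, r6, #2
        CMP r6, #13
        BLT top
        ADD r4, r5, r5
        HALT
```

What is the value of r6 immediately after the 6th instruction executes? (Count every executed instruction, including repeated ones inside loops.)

7

after MOV r4, #1: r4=1
after MOV r5, #2: r5=2
after MOV r6, #5: r6=5
after MUL r4, r4, #18: r4=1*18=18
after ADD r4, r4, r5: r4=18+2=20
after ADD r6, r6, #2: r6=5+2=7
After step 6: r6 = 7.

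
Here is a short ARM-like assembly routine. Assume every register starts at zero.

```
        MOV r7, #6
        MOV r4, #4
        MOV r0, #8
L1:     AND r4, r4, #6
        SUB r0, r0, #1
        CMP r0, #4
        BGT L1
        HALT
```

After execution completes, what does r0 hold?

r7=6
r4=4
r0=8
r4=4&6=4
r0=8-1=7
CMP r0, #4  (cmp 7,4)
BGT L1: taken
r4=4&6=4
r0=7-1=6
CMP r0, #4  (cmp 6,4)
BGT L1: taken
r4=4&6=4
r0=6-1=5
CMP r0, #4  (cmp 5,4)
BGT L1: taken
r4=4&6=4
r0=5-1=4
CMP r0, #4  (cmp 4,4)
BGT L1: not taken
halt.

4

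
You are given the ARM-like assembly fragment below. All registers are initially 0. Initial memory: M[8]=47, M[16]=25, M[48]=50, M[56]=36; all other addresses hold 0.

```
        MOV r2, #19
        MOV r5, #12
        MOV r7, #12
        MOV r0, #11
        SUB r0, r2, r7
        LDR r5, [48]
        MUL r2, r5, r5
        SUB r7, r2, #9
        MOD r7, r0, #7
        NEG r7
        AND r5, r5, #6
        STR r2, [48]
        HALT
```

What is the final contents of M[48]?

2500

after MOV r2, #19: r2=19
after MOV r5, #12: r5=12
after MOV r7, #12: r7=12
after MOV r0, #11: r0=11
after SUB r0, r2, r7: r0=19-12=7
after LDR r5, [48]: r5=M[48]=50
after MUL r2, r5, r5: r2=50*50=2500
after SUB r7, r2, #9: r7=2500-9=2491
after MOD r7, r0, #7: r7=7%7=0
after NEG r7: r7=-(0)=0
after AND r5, r5, #6: r5=50&6=2
STR r2, [48] → M[48]=2500
halt.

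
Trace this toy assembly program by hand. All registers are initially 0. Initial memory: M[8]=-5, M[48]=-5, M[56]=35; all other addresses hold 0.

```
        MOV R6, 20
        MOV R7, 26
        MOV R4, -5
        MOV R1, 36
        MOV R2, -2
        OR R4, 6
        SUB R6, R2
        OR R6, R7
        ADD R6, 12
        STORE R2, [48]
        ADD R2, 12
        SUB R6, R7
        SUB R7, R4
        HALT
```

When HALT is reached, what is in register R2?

R6=20
R7=26
R4=-5
R1=36
R2=-2
R4=(-5)|6=-1
R6=20-(-2)=22
R6=22|26=30
R6=30+12=42
STORE R2, [48] → M[48]=-2
R2=(-2)+12=10
R6=42-26=16
R7=26-(-1)=27
halt.

10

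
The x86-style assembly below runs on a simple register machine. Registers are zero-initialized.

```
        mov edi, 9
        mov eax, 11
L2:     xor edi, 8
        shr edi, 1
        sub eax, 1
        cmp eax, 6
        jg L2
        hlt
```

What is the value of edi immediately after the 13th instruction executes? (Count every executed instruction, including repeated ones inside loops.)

12

mov edi, 9 → edi=9
mov eax, 11 → eax=11
xor edi, 8 → edi=9^8=1
shr edi, 1 → edi=1>>1=0
sub eax, 1 → eax=11-1=10
cmp eax, 6  (cmp 10,6)
jg L2: taken
xor edi, 8 → edi=0^8=8
shr edi, 1 → edi=8>>1=4
sub eax, 1 → eax=10-1=9
cmp eax, 6  (cmp 9,6)
jg L2: taken
xor edi, 8 → edi=4^8=12
After step 13: edi = 12.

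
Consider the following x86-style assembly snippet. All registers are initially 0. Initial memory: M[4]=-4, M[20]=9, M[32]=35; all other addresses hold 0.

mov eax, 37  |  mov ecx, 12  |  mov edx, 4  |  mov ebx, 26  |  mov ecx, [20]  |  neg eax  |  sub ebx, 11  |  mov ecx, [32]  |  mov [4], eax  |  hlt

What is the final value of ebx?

15

eax=37
ecx=12
edx=4
ebx=26
ecx=M[20]=9
eax=-(37)=-37
ebx=26-11=15
ecx=M[32]=35
mov [4], eax → M[4]=-37
halt.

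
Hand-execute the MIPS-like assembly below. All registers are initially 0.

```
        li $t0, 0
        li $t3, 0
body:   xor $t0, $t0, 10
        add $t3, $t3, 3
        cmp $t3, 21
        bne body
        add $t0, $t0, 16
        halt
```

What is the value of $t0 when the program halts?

26

$t0=0
$t3=0
$t0=0^10=10
$t3=0+3=3
cmp $t3, 21  (cmp 3,21)
bne body: taken
$t0=10^10=0
$t3=3+3=6
cmp $t3, 21  (cmp 6,21)
bne body: taken
$t0=0^10=10
$t3=6+3=9
cmp $t3, 21  (cmp 9,21)
bne body: taken
$t0=10^10=0
$t3=9+3=12
cmp $t3, 21  (cmp 12,21)
bne body: taken
$t0=0^10=10
$t3=12+3=15
cmp $t3, 21  (cmp 15,21)
bne body: taken
$t0=10^10=0
$t3=15+3=18
cmp $t3, 21  (cmp 18,21)
bne body: taken
$t0=0^10=10
$t3=18+3=21
cmp $t3, 21  (cmp 21,21)
bne body: not taken
$t0=10+16=26
halt.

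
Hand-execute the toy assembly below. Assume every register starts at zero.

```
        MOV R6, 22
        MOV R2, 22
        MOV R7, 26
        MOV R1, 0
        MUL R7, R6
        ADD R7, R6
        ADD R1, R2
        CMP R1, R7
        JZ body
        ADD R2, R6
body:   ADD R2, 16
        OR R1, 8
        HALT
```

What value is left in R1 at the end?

after MOV R6, 22: R6=22
after MOV R2, 22: R2=22
after MOV R7, 26: R7=26
after MOV R1, 0: R1=0
after MUL R7, R6: R7=26*22=572
after ADD R7, R6: R7=572+22=594
after ADD R1, R2: R1=0+22=22
CMP R1, R7  (cmp 22,594)
JZ body: not taken
after ADD R2, R6: R2=22+22=44
after ADD R2, 16: R2=44+16=60
after OR R1, 8: R1=22|8=30
halt.

30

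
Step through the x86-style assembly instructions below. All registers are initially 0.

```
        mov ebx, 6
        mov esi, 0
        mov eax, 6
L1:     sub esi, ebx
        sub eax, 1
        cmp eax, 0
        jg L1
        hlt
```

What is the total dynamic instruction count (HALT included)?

28

mov ebx, 6 → ebx=6
mov esi, 0 → esi=0
mov eax, 6 → eax=6
sub esi, ebx → esi=0-6=-6
sub eax, 1 → eax=6-1=5
cmp eax, 0  (cmp 5,0)
jg L1: taken
sub esi, ebx → esi=(-6)-6=-12
sub eax, 1 → eax=5-1=4
cmp eax, 0  (cmp 4,0)
jg L1: taken
sub esi, ebx → esi=(-12)-6=-18
sub eax, 1 → eax=4-1=3
cmp eax, 0  (cmp 3,0)
jg L1: taken
sub esi, ebx → esi=(-18)-6=-24
sub eax, 1 → eax=3-1=2
cmp eax, 0  (cmp 2,0)
jg L1: taken
sub esi, ebx → esi=(-24)-6=-30
sub eax, 1 → eax=2-1=1
cmp eax, 0  (cmp 1,0)
jg L1: taken
sub esi, ebx → esi=(-30)-6=-36
sub eax, 1 → eax=1-1=0
cmp eax, 0  (cmp 0,0)
jg L1: not taken
halt.
Total executed instructions: 28.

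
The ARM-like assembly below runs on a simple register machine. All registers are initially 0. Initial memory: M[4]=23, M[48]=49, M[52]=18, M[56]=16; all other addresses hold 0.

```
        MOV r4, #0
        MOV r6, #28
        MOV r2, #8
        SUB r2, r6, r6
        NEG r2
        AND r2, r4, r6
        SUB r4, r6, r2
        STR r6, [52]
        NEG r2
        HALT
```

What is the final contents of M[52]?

r4=0
r6=28
r2=8
r2=28-28=0
r2=-(0)=0
r2=0&28=0
r4=28-0=28
STR r6, [52] → M[52]=28
r2=-(0)=0
halt.

28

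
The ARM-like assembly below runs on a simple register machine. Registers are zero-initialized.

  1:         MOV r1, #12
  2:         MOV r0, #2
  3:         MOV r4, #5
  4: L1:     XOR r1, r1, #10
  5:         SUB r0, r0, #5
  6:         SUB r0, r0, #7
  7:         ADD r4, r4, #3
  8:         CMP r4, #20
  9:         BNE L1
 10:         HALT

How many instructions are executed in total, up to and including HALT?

34

r1=12
r0=2
r4=5
r1=12^10=6
r0=2-5=-3
r0=(-3)-7=-10
r4=5+3=8
CMP r4, #20  (cmp 8,20)
BNE L1: taken
r1=6^10=12
r0=(-10)-5=-15
r0=(-15)-7=-22
r4=8+3=11
CMP r4, #20  (cmp 11,20)
BNE L1: taken
r1=12^10=6
r0=(-22)-5=-27
r0=(-27)-7=-34
r4=11+3=14
CMP r4, #20  (cmp 14,20)
BNE L1: taken
r1=6^10=12
r0=(-34)-5=-39
r0=(-39)-7=-46
r4=14+3=17
CMP r4, #20  (cmp 17,20)
BNE L1: taken
r1=12^10=6
r0=(-46)-5=-51
r0=(-51)-7=-58
r4=17+3=20
CMP r4, #20  (cmp 20,20)
BNE L1: not taken
halt.
Total executed instructions: 34.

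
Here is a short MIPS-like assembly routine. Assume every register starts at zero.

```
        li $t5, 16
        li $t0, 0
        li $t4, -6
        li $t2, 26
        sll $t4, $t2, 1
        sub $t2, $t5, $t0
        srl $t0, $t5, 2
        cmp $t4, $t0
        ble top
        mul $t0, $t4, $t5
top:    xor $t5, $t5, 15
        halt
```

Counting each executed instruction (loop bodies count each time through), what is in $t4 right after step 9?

after li $t5, 16: $t5=16
after li $t0, 0: $t0=0
after li $t4, -6: $t4=-6
after li $t2, 26: $t2=26
after sll $t4, $t2, 1: $t4=26<<1=52
after sub $t2, $t5, $t0: $t2=16-0=16
after srl $t0, $t5, 2: $t0=16>>2=4
cmp $t4, $t0  (cmp 52,4)
ble top: not taken
After step 9: $t4 = 52.

52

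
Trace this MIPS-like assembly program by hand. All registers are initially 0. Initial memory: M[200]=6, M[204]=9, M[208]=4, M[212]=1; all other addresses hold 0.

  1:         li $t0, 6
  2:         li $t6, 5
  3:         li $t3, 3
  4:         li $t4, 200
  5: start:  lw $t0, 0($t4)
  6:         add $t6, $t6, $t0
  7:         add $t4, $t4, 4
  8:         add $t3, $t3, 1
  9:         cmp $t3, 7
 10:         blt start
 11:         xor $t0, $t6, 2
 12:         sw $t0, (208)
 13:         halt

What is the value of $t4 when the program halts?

$t0=6
$t6=5
$t3=3
$t4=200
$t0=M[200]=6
$t6=5+6=11
$t4=200+4=204
$t3=3+1=4
cmp $t3, 7  (cmp 4,7)
blt start: taken
$t0=M[204]=9
$t6=11+9=20
$t4=204+4=208
$t3=4+1=5
cmp $t3, 7  (cmp 5,7)
blt start: taken
$t0=M[208]=4
$t6=20+4=24
$t4=208+4=212
$t3=5+1=6
cmp $t3, 7  (cmp 6,7)
blt start: taken
$t0=M[212]=1
$t6=24+1=25
$t4=212+4=216
$t3=6+1=7
cmp $t3, 7  (cmp 7,7)
blt start: not taken
$t0=25^2=27
sw $t0, (208) → M[208]=27
halt.

216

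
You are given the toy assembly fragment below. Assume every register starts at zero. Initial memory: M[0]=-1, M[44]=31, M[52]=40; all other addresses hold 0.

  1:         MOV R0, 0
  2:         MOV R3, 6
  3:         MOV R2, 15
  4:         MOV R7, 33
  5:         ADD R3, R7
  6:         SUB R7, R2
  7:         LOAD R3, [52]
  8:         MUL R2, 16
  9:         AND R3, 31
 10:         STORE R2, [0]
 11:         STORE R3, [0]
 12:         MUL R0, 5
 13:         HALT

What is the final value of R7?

18

MOV R0, 0 → R0=0
MOV R3, 6 → R3=6
MOV R2, 15 → R2=15
MOV R7, 33 → R7=33
ADD R3, R7 → R3=6+33=39
SUB R7, R2 → R7=33-15=18
LOAD R3, [52] → R3=M[52]=40
MUL R2, 16 → R2=15*16=240
AND R3, 31 → R3=40&31=8
STORE R2, [0] → M[0]=240
STORE R3, [0] → M[0]=8
MUL R0, 5 → R0=0*5=0
halt.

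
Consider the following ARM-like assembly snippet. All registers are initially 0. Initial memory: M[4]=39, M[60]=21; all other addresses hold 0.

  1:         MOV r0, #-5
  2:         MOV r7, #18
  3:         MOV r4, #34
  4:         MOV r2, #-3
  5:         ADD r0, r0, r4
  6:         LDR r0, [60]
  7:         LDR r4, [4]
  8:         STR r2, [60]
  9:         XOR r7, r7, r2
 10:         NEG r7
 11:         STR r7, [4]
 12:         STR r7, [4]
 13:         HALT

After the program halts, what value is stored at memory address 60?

r0=-5
r7=18
r4=34
r2=-3
r0=(-5)+34=29
r0=M[60]=21
r4=M[4]=39
STR r2, [60] → M[60]=-3
r7=18^(-3)=-17
r7=-(-17)=17
STR r7, [4] → M[4]=17
STR r7, [4] → M[4]=17
halt.

-3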